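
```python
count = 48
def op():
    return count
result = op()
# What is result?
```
48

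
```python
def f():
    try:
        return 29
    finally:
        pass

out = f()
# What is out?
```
29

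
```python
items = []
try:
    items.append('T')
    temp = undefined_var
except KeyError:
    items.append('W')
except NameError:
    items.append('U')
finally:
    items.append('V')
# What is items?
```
['T', 'U', 'V']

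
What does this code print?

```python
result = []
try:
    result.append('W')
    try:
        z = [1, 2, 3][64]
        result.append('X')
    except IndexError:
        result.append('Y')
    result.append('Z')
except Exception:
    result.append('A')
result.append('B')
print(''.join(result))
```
WYZB

Inner exception caught by inner handler, outer continues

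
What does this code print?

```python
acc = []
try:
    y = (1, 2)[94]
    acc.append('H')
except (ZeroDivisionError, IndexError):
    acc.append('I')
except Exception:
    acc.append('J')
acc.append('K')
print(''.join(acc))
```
IK

IndexError matches tuple containing it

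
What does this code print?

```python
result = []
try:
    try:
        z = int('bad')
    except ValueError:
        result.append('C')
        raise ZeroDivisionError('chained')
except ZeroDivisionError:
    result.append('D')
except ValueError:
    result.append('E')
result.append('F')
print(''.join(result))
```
CDF

ZeroDivisionError raised and caught, original ValueError not re-raised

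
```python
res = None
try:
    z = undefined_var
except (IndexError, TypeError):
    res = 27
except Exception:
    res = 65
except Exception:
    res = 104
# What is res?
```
65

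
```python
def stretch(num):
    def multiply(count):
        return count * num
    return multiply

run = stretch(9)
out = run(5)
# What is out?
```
45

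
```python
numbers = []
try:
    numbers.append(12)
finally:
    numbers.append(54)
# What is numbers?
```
[12, 54]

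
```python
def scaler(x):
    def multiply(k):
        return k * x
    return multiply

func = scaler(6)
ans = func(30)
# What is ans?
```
180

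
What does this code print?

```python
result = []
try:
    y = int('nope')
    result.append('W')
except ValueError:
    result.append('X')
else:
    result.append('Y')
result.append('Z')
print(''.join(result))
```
XZ

else block skipped when exception is caught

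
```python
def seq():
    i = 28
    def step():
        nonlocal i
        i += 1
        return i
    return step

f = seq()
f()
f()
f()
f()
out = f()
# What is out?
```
33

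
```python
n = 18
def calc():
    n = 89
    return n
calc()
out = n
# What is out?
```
18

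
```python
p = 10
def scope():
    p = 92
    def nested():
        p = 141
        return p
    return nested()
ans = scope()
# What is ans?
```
141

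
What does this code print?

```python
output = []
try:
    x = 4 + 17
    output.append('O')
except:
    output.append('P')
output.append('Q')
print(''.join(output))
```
OQ

No exception, try block completes normally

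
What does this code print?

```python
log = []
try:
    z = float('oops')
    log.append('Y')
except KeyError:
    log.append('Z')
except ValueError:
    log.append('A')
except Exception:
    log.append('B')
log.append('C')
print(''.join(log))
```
AC

ValueError matches before generic Exception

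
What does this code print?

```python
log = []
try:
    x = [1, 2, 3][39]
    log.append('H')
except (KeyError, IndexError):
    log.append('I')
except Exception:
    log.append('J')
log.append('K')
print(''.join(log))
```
IK

IndexError matches tuple containing it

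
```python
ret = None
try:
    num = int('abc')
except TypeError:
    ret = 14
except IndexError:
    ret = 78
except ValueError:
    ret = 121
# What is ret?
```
121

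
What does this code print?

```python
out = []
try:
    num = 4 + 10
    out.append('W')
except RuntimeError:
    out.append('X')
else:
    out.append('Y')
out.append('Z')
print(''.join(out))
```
WYZ

else block runs when no exception occurs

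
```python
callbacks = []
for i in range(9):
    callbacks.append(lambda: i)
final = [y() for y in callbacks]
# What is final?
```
[8, 8, 8, 8, 8, 8, 8, 8, 8]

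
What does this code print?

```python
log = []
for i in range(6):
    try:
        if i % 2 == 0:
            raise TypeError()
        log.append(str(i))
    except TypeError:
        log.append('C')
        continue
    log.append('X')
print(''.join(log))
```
C1XC3XC5X

continue in except skips rest of loop body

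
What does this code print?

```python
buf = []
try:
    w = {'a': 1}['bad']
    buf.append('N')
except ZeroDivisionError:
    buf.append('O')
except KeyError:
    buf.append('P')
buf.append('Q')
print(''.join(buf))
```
PQ

KeyError is caught by its specific handler, not ZeroDivisionError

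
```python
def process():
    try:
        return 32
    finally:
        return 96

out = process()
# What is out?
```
96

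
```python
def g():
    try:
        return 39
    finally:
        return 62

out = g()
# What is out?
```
62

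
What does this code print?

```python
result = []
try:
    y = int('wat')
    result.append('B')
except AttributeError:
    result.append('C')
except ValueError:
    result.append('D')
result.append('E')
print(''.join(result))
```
DE

ValueError is caught by its specific handler, not AttributeError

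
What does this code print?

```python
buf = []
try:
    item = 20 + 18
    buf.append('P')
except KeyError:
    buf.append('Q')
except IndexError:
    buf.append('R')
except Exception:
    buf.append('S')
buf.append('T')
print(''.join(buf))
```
PT

No exception, try block completes normally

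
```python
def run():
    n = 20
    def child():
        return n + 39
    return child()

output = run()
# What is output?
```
59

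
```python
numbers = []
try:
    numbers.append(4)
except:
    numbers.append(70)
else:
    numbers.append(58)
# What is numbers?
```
[4, 58]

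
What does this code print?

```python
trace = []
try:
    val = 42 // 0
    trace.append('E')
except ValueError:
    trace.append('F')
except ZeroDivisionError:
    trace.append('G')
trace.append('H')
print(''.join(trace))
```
GH

ZeroDivisionError is caught by its specific handler, not ValueError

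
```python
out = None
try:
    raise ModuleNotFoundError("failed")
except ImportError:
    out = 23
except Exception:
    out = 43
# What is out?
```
23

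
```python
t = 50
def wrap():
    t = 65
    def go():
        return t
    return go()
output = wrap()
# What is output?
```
65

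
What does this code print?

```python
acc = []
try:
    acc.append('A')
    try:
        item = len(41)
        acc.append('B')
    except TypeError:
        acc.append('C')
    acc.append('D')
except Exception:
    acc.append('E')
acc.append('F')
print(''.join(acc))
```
ACDF

Inner exception caught by inner handler, outer continues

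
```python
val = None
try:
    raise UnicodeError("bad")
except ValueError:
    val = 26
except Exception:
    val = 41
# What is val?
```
26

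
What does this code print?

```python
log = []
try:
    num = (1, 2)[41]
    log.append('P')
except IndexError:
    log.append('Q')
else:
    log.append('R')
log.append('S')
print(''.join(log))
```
QS

else block skipped when exception is caught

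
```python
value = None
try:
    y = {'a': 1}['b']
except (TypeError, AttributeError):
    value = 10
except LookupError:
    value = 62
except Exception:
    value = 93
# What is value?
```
62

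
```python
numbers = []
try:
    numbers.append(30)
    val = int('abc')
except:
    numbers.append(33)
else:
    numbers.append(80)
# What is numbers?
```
[30, 33]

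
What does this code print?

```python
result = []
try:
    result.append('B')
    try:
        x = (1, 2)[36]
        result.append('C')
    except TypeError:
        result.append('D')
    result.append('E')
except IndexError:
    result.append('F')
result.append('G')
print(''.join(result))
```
BFG

Inner handler doesn't match, propagates to outer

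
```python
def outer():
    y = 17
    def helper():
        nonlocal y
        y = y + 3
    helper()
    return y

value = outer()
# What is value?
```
20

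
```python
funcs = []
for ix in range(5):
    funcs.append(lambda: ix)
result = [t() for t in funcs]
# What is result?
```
[4, 4, 4, 4, 4]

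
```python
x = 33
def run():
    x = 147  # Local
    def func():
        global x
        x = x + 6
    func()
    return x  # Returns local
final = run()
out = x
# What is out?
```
39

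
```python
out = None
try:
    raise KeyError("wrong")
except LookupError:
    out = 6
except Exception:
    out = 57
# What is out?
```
6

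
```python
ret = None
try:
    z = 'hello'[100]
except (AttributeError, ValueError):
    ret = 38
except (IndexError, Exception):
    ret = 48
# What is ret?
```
48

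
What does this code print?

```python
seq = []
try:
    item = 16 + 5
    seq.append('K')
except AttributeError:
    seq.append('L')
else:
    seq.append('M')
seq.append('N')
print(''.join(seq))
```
KMN

else block runs when no exception occurs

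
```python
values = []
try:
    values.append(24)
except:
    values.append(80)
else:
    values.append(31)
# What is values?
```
[24, 31]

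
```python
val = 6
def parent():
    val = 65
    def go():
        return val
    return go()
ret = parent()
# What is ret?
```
65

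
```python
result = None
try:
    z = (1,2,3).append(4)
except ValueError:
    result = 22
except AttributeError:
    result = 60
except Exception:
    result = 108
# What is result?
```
60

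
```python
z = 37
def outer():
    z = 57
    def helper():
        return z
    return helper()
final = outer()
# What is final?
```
57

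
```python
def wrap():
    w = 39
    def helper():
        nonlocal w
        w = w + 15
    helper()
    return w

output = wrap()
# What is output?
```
54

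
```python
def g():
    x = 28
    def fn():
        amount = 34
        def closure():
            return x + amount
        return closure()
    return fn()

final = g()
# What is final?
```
62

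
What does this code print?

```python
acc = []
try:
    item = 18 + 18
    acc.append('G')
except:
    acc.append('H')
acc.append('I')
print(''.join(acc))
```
GI

No exception, try block completes normally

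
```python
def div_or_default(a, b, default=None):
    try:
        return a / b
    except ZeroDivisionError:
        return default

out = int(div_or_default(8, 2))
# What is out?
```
4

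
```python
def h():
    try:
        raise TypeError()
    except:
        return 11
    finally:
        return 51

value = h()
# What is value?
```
51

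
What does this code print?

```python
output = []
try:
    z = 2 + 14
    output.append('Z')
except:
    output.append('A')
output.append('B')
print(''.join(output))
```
ZB

No exception, try block completes normally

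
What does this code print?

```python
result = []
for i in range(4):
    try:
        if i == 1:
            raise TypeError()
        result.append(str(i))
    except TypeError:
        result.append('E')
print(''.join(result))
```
0E23

Exception on i=1 caught, loop continues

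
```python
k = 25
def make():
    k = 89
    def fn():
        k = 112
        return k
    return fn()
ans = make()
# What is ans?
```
112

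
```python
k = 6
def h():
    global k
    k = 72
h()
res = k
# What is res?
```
72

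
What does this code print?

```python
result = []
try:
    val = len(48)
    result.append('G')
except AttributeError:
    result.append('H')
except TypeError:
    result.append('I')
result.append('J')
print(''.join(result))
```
IJ

TypeError is caught by its specific handler, not AttributeError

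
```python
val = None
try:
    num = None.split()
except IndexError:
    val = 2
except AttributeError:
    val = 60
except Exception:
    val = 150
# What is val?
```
60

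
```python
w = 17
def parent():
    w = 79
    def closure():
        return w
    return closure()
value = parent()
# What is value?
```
79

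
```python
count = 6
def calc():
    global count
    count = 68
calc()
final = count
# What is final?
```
68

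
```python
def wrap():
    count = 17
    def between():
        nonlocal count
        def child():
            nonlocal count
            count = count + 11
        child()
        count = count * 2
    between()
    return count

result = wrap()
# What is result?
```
56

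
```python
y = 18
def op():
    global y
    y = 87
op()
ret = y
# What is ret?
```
87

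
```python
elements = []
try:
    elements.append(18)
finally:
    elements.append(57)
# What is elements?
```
[18, 57]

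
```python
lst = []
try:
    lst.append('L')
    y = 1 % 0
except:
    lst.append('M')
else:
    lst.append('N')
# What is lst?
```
['L', 'M']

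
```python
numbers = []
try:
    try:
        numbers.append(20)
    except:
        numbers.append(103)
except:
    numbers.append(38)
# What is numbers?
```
[20]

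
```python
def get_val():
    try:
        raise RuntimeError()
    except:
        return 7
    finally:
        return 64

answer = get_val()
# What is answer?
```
64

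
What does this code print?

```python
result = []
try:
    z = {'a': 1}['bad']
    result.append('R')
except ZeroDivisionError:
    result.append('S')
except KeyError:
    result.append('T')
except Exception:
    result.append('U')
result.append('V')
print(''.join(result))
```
TV

KeyError matches before generic Exception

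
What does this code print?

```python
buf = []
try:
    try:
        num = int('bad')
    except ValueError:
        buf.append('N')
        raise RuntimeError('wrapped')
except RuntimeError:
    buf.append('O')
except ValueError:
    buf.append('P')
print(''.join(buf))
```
NO

New RuntimeError raised, caught by outer RuntimeError handler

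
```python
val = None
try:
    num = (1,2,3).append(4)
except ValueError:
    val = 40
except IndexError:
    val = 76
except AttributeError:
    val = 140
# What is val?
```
140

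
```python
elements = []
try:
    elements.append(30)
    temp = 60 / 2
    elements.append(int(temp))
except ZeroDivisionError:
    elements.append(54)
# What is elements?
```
[30, 30]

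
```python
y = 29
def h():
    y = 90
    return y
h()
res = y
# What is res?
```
29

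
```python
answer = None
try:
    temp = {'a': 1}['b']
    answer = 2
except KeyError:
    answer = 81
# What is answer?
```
81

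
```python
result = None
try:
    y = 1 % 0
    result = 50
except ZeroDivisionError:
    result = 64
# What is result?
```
64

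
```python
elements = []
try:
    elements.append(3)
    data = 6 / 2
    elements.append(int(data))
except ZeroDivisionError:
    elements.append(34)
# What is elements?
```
[3, 3]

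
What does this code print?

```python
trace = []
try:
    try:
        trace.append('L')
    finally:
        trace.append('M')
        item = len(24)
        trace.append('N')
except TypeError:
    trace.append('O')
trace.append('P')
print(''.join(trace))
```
LMOP

Exception in inner finally caught by outer except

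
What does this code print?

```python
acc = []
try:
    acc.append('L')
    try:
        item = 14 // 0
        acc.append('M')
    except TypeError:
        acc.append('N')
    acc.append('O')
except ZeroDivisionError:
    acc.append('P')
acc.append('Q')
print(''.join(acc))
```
LPQ

Inner handler doesn't match, propagates to outer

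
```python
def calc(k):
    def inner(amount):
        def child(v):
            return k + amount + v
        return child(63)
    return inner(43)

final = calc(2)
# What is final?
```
108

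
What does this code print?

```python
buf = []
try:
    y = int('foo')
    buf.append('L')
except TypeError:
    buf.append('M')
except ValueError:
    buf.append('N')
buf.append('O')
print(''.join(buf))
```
NO

ValueError is caught by its specific handler, not TypeError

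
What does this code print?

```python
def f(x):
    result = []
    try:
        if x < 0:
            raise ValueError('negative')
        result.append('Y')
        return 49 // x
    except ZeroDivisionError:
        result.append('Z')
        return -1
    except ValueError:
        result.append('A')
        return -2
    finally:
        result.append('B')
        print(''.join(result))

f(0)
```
YZB

x=0 causes ZeroDivisionError, caught, finally prints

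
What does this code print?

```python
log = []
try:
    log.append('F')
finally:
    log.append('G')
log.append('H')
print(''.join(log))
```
FGH

try/finally without except, no exception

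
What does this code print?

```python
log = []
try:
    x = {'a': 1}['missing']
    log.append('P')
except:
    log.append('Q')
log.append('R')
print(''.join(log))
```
QR

Exception raised in try, caught by bare except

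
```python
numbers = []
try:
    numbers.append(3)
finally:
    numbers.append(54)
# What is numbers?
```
[3, 54]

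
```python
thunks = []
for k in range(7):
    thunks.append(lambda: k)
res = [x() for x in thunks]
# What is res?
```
[6, 6, 6, 6, 6, 6, 6]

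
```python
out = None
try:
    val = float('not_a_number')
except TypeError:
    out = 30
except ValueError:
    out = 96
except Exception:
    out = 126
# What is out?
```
96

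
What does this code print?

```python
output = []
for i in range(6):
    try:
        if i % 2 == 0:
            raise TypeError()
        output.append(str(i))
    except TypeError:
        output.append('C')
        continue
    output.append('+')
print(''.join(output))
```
C1+C3+C5+

continue in except skips rest of loop body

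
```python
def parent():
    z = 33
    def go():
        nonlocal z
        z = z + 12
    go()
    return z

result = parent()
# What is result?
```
45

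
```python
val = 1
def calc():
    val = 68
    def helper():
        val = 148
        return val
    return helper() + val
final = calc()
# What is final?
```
216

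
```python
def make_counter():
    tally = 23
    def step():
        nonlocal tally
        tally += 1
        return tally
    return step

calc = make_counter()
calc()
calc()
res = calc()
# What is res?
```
26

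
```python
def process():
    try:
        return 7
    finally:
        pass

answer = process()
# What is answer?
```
7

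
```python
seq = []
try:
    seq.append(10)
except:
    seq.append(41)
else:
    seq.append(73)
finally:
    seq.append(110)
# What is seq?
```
[10, 73, 110]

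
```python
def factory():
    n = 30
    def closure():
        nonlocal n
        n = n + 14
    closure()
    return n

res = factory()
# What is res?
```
44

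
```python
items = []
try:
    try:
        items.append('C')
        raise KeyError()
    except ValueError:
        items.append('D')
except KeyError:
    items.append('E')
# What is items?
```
['C', 'E']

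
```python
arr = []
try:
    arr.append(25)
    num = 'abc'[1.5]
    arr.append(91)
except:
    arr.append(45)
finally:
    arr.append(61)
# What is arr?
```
[25, 45, 61]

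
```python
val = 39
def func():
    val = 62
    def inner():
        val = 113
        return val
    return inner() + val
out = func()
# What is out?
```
175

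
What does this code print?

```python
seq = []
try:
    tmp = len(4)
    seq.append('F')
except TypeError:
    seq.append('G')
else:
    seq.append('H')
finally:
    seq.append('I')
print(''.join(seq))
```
GI

Exception: except runs, else skipped, finally runs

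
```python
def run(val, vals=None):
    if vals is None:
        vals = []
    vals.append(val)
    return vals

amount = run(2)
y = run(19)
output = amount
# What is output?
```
[2]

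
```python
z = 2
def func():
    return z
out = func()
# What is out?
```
2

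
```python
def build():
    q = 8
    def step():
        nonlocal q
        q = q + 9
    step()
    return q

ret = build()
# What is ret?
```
17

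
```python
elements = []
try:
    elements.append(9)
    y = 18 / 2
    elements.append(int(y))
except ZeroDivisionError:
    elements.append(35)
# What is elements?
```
[9, 9]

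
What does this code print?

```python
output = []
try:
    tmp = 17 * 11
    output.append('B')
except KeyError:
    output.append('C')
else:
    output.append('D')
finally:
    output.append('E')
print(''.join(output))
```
BDE

else runs before finally when no exception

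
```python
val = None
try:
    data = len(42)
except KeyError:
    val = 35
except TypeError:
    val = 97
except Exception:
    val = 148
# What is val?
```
97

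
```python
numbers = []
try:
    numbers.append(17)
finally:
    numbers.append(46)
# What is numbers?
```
[17, 46]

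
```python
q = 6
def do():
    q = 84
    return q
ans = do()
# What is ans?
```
84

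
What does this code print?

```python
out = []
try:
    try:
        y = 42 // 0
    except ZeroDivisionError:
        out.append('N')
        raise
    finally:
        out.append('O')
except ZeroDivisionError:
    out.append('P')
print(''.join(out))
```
NOP

finally runs before re-raised exception propagates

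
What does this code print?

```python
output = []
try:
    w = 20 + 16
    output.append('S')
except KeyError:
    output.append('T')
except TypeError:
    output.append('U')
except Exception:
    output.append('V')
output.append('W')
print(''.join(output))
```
SW

No exception, try block completes normally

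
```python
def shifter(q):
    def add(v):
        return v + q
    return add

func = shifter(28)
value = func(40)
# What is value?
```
68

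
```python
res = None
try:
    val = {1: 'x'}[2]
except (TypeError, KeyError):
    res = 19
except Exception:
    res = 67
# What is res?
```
19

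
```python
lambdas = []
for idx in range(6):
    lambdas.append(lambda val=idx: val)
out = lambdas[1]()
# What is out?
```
1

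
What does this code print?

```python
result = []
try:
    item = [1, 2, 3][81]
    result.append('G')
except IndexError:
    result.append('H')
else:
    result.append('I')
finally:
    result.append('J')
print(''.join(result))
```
HJ

Exception: except runs, else skipped, finally runs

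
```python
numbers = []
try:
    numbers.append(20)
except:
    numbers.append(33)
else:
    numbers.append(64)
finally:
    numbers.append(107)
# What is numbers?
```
[20, 64, 107]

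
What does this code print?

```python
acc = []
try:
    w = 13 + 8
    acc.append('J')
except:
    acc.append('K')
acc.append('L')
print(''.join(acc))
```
JL

No exception, try block completes normally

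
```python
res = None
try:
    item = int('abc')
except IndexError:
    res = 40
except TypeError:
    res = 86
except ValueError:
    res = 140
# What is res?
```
140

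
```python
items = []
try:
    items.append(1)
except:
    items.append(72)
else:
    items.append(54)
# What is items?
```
[1, 54]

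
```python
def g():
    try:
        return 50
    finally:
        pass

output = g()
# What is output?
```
50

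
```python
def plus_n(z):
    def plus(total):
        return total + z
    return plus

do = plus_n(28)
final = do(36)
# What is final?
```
64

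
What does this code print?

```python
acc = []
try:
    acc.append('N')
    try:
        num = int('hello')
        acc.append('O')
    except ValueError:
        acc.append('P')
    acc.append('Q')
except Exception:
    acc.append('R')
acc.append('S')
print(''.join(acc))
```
NPQS

Inner exception caught by inner handler, outer continues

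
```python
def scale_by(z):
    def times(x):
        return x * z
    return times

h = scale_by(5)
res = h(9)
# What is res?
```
45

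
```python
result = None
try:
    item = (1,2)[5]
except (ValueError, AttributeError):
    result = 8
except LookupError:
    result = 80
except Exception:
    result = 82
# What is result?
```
80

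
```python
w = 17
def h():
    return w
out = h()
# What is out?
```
17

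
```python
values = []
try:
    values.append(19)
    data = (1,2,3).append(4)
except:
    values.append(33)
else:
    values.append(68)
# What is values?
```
[19, 33]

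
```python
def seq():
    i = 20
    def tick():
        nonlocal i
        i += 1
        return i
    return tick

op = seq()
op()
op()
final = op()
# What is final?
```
23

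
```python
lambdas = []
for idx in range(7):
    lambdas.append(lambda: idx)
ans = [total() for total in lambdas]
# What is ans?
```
[6, 6, 6, 6, 6, 6, 6]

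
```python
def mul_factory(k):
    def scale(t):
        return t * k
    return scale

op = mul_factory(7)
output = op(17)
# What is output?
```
119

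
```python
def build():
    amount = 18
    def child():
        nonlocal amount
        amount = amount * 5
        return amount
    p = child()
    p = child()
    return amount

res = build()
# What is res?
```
450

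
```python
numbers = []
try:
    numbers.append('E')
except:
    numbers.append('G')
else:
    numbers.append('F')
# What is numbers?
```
['E', 'F']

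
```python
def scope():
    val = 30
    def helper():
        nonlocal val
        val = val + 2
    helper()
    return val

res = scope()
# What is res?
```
32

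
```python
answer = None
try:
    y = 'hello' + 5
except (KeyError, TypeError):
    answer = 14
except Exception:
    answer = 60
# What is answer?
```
14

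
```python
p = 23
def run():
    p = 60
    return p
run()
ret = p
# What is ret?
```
23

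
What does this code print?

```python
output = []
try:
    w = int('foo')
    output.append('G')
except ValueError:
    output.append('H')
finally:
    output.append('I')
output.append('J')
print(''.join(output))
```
HIJ

finally always runs, even after exception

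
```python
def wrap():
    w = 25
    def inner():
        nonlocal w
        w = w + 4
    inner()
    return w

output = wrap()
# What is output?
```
29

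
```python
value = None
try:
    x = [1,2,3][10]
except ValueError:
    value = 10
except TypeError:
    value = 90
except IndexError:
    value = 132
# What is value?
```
132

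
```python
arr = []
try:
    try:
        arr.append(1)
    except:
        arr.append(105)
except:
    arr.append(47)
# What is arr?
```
[1]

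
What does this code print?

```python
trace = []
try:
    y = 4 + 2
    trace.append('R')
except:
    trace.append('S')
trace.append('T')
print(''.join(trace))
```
RT

No exception, try block completes normally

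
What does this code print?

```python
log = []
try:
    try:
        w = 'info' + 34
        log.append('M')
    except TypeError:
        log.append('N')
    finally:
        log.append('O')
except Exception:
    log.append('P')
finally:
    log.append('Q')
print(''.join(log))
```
NOQ

Both finally blocks run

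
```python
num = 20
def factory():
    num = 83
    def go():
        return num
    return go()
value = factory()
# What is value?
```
83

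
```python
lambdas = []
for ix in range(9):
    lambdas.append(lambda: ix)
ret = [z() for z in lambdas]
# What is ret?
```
[8, 8, 8, 8, 8, 8, 8, 8, 8]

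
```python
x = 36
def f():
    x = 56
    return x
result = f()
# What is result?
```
56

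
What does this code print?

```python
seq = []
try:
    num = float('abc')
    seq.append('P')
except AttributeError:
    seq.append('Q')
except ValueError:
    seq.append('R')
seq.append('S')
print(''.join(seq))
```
RS

ValueError is caught by its specific handler, not AttributeError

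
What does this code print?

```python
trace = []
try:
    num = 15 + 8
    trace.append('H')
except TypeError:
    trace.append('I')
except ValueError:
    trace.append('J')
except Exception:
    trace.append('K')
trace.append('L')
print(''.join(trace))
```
HL

No exception, try block completes normally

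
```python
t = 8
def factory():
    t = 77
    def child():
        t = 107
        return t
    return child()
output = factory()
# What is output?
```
107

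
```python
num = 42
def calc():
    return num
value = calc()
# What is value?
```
42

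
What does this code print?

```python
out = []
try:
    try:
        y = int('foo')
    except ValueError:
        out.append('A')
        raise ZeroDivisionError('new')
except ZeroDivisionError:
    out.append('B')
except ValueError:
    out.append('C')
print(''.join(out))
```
AB

New ZeroDivisionError raised, caught by outer ZeroDivisionError handler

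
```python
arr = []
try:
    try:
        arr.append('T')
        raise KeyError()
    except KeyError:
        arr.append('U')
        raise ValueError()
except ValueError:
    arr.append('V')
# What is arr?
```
['T', 'U', 'V']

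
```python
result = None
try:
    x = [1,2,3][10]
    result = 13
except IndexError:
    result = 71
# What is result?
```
71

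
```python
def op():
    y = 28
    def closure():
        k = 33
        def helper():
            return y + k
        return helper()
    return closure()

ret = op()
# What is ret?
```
61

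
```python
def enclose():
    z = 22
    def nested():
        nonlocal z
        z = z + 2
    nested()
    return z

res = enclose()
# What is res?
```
24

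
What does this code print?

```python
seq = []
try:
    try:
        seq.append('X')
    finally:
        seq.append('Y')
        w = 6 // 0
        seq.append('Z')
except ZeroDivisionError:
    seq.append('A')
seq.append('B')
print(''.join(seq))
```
XYAB

Exception in inner finally caught by outer except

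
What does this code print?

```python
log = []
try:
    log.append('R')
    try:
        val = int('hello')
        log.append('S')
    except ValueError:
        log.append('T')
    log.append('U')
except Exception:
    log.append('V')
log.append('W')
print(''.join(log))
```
RTUW

Inner exception caught by inner handler, outer continues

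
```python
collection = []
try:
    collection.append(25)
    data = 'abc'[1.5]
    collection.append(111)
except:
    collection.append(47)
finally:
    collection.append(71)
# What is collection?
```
[25, 47, 71]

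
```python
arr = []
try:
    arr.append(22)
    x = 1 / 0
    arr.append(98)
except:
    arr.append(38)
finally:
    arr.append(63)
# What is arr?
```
[22, 38, 63]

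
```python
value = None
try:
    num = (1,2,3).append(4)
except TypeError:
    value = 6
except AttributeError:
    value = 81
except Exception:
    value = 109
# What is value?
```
81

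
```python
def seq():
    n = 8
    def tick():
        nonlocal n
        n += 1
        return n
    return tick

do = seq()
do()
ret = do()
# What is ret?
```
10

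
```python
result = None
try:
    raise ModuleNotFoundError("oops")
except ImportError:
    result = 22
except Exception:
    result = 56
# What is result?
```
22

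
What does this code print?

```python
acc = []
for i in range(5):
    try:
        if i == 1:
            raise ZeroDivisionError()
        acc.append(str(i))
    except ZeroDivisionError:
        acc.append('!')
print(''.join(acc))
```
0!234

Exception on i=1 caught, loop continues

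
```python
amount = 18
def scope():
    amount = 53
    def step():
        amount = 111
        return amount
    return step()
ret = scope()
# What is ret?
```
111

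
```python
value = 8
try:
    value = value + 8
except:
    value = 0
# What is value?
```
16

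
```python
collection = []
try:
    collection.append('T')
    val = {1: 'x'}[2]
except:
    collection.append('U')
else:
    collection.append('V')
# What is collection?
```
['T', 'U']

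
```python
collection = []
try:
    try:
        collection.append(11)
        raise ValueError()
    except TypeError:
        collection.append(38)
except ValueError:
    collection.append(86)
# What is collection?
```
[11, 86]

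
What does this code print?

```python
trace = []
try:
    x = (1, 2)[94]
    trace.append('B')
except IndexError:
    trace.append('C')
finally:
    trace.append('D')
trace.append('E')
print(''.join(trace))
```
CDE

finally always runs, even after exception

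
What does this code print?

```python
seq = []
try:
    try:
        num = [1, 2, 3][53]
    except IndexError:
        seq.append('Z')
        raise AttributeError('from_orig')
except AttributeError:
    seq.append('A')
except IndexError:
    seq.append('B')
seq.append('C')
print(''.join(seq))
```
ZAC

AttributeError raised and caught, original IndexError not re-raised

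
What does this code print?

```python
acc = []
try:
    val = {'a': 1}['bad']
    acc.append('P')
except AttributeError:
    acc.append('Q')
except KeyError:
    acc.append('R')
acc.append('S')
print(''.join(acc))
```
RS

KeyError is caught by its specific handler, not AttributeError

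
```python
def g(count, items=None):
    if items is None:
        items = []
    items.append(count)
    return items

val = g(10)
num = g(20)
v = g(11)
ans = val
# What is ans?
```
[10]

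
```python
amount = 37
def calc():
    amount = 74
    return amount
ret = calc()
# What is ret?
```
74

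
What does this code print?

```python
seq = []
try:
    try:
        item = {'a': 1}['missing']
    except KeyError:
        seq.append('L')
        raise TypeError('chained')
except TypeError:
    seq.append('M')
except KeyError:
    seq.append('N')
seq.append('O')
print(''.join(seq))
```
LMO

TypeError raised and caught, original KeyError not re-raised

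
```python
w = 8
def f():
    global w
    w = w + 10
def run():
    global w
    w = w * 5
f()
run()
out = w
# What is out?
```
90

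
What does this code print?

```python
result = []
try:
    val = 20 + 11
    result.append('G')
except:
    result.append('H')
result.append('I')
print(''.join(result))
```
GI

No exception, try block completes normally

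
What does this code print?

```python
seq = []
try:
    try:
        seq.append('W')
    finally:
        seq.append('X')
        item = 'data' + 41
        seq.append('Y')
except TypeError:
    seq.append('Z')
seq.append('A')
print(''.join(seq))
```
WXZA

Exception in inner finally caught by outer except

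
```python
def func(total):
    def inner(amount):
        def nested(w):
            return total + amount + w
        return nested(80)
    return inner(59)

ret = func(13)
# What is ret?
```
152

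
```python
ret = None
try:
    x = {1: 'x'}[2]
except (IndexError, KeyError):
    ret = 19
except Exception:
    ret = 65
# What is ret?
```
19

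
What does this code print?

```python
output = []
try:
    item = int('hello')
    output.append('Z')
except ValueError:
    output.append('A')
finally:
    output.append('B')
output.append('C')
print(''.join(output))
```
ABC

finally always runs, even after exception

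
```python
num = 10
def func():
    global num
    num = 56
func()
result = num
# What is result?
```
56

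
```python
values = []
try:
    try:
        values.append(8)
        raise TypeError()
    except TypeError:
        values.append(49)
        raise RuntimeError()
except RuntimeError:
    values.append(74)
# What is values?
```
[8, 49, 74]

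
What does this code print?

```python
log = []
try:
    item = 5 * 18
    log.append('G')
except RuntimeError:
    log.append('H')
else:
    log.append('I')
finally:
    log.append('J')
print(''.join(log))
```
GIJ

else runs before finally when no exception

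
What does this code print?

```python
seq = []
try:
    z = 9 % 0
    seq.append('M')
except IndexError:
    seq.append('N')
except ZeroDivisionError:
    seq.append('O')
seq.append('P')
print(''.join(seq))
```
OP

ZeroDivisionError is caught by its specific handler, not IndexError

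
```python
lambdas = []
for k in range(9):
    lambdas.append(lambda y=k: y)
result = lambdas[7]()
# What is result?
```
7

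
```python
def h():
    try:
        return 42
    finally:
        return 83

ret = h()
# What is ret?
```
83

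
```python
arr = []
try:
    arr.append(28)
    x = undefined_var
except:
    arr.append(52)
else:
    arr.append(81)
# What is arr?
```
[28, 52]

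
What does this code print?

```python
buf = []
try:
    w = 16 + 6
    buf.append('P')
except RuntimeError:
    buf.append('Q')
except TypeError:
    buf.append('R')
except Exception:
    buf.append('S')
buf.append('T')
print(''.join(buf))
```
PT

No exception, try block completes normally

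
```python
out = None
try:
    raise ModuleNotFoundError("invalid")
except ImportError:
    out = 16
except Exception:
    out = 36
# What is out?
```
16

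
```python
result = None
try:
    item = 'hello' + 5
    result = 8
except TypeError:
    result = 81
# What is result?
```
81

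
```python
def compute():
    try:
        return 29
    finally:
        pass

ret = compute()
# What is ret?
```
29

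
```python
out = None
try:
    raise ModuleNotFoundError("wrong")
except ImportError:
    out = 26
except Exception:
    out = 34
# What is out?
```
26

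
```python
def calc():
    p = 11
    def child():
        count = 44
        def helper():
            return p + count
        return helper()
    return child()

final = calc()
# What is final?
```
55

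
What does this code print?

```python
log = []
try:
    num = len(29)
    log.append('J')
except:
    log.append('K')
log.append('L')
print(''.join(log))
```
KL

Exception raised in try, caught by bare except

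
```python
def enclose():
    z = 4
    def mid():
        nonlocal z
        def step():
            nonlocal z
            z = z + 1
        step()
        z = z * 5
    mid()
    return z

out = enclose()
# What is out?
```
25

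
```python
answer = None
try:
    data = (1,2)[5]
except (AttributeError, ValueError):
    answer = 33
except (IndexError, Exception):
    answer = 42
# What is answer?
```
42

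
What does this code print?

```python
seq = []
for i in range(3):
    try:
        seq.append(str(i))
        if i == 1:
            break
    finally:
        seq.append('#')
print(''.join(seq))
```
0#1#

finally runs even when breaking out of loop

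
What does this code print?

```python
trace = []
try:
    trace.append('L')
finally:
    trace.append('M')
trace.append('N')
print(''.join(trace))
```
LMN

try/finally without except, no exception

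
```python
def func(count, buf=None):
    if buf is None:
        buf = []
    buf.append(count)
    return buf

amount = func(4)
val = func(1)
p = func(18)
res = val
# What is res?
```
[1]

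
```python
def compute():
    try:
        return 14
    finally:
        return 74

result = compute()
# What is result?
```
74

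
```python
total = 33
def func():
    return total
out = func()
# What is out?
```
33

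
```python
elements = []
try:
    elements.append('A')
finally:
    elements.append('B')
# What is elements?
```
['A', 'B']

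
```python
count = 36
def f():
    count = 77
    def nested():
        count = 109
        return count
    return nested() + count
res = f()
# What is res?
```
186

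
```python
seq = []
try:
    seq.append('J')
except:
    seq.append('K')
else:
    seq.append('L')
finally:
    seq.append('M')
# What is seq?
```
['J', 'L', 'M']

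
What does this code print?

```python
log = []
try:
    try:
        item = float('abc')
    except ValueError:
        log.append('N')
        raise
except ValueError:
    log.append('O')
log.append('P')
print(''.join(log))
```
NOP

raise without argument re-raises current exception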